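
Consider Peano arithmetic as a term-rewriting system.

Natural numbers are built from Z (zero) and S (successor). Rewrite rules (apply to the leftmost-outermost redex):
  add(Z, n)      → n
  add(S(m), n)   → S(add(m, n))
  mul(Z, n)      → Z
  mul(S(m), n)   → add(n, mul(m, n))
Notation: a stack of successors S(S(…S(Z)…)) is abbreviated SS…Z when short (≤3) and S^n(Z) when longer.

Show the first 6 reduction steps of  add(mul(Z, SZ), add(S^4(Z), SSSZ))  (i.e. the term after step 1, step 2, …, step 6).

Answer: after 6 steps: S(S(S(S(add(Z, SSSZ)))))

Reduction:
  start: add(mul(Z, SZ), add(S^4(Z), SSSZ))
  step 1: add(Z, add(S^4(Z), SSSZ))
  step 2: add(S^4(Z), SSSZ)
  step 3: S(add(SSSZ, SSSZ))
  step 4: S(S(add(SSZ, SSSZ)))
  step 5: S(S(S(add(SZ, SSSZ))))
  step 6: S(S(S(S(add(Z, SSSZ)))))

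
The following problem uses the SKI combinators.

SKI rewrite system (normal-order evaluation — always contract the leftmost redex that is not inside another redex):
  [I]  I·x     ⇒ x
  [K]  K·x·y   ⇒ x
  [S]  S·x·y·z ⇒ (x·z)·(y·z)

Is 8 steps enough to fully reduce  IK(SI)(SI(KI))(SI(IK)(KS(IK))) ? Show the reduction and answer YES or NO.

  start: IK(SI)(SI(KI))(SI(IK)(KS(IK)))
  [1] K(SI)(SI(KI))(SI(IK)(KS(IK)))
  [2] SI(SI(IK)(KS(IK)))
  [3] SI(I(KS(IK))(IK(KS(IK))))
  [4] SI(KS(IK)(IK(KS(IK))))
  [5] SI(S(IK(KS(IK))))
  [6] SI(S(K(KS(IK))))
  [7] SI(S(KS))

Answer: YES — reaches normal form SI(S(KS)) in 7 ≤ 8 steps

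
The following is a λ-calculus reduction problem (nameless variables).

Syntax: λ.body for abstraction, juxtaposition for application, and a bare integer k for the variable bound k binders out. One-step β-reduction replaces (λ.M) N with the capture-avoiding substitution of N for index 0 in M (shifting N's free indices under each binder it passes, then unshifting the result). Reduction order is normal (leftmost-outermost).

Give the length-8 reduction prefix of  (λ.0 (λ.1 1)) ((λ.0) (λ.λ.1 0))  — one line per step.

  start: (λ.0 (λ.1 1)) ((λ.0) (λ.λ.1 0))
  →1  (λ.0) (λ.λ.1 0) (λ.(λ.0) (λ.λ.1 0) ((λ.0) (λ.λ.1 0)))
  →2  (λ.λ.1 0) (λ.(λ.0) (λ.λ.1 0) ((λ.0) (λ.λ.1 0)))
  →3  λ.(λ.(λ.0) (λ.λ.1 0) ((λ.0) (λ.λ.1 0))) 0
  →4  λ.(λ.0) (λ.λ.1 0) ((λ.0) (λ.λ.1 0))
  →5  λ.(λ.λ.1 0) ((λ.0) (λ.λ.1 0))
  →6  λ.λ.(λ.0) (λ.λ.1 0) 0
  →7  λ.λ.(λ.λ.1 0) 0
  →8  λ.λ.λ.1 0

Answer: after 8 steps: λ.λ.λ.1 0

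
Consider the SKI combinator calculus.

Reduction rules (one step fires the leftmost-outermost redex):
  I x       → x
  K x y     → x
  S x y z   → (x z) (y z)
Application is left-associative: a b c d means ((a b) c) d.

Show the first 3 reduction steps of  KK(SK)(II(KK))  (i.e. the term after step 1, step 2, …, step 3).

Answer: after 3 steps: K(KK)

Reduction:
  start: KK(SK)(II(KK))
  [1] K(II(KK))
  [2] K(I(KK))
  [3] K(KK)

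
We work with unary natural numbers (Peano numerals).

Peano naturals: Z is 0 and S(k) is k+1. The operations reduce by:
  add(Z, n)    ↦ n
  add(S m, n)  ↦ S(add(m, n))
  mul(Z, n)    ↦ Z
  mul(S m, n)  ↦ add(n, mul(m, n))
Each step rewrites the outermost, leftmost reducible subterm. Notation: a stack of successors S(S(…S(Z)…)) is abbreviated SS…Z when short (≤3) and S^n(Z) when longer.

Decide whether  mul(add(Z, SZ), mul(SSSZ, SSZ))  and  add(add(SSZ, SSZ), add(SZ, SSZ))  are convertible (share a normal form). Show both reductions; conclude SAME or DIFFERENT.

Answer: DIFFERENT — A ⇓ S^6(Z), B ⇓ S^7(Z)

Reduction:
Term A:
  start: mul(add(Z, SZ), mul(SSSZ, SSZ))
  →1  mul(SZ, mul(SSSZ, SSZ))
  →2  add(mul(SSSZ, SSZ), mul(Z, mul(SSSZ, SSZ)))
  →3  add(add(SSZ, mul(SSZ, SSZ)), mul(Z, mul(SSSZ, SSZ)))
  →4  add(S(add(SZ, mul(SSZ, SSZ))), mul(Z, mul(SSSZ, SSZ)))
  →5  S(add(add(SZ, mul(SSZ, SSZ)), mul(Z, mul(SSSZ, SSZ))))
  →6  S(add(S(add(Z, mul(SSZ, SSZ))), mul(Z, mul(SSSZ, SSZ))))
  →7  S(S(add(add(Z, mul(SSZ, SSZ)), mul(Z, mul(SSSZ, SSZ)))))
  →8  S(S(add(mul(SSZ, SSZ), mul(Z, mul(SSSZ, SSZ)))))
  →9  S(S(add(add(SSZ, mul(SZ, SSZ)), mul(Z, mul(SSSZ, SSZ)))))
  →10  S(S(add(S(add(SZ, mul(SZ, SSZ))), mul(Z, mul(SSSZ, SSZ)))))
  →11  S(S(S(add(add(SZ, mul(SZ, SSZ)), mul(Z, mul(SSSZ, SSZ))))))
  →12  S(S(S(add(S(add(Z, mul(SZ, SSZ))), mul(Z, mul(SSSZ, SSZ))))))
  →13  S(S(S(S(add(add(Z, mul(SZ, SSZ)), mul(Z, mul(SSSZ, SSZ)))))))
  →14  S(S(S(S(add(mul(SZ, SSZ), mul(Z, mul(SSSZ, SSZ)))))))
  →15  S(S(S(S(add(add(SSZ, mul(Z, SSZ)), mul(Z, mul(SSSZ, SSZ)))))))
  →16  S(S(S(S(add(S(add(SZ, mul(Z, SSZ))), mul(Z, mul(SSSZ, SSZ)))))))
  →17  S(S(S(S(S(add(add(SZ, mul(Z, SSZ)), mul(Z, mul(SSSZ, SSZ))))))))
  →18  S(S(S(S(S(add(S(add(Z, mul(Z, SSZ))), mul(Z, mul(SSSZ, SSZ))))))))
  →19  S(S(S(S(S(S(add(add(Z, mul(Z, SSZ)), mul(Z, mul(SSSZ, SSZ)))))))))
  →20  S(S(S(S(S(S(add(mul(Z, SSZ), mul(Z, mul(SSSZ, SSZ)))))))))
  →21  S(S(S(S(S(S(add(Z, mul(Z, mul(SSSZ, SSZ)))))))))
  →22  S(S(S(S(S(S(mul(Z, mul(SSSZ, SSZ))))))))
  →23  S^6(Z)

Term B:
  start: add(add(SSZ, SSZ), add(SZ, SSZ))
  →1  add(S(add(SZ, SSZ)), add(SZ, SSZ))
  →2  S(add(add(SZ, SSZ), add(SZ, SSZ)))
  →3  S(add(S(add(Z, SSZ)), add(SZ, SSZ)))
  →4  S(S(add(add(Z, SSZ), add(SZ, SSZ))))
  →5  S(S(add(SSZ, add(SZ, SSZ))))
  →6  S(S(S(add(SZ, add(SZ, SSZ)))))
  →7  S(S(S(S(add(Z, add(SZ, SSZ))))))
  →8  S(S(S(S(add(SZ, SSZ)))))
  →9  S(S(S(S(S(add(Z, SSZ))))))
  →10  S^7(Z)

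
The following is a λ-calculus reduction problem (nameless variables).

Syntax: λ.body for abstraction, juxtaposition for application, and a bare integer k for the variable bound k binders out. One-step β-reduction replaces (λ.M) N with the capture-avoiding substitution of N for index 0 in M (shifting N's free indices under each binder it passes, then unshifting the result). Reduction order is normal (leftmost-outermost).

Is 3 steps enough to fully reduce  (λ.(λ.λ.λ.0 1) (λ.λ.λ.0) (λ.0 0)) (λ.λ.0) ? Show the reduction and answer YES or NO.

  start: (λ.(λ.λ.λ.0 1) (λ.λ.λ.0) (λ.0 0)) (λ.λ.0)
  →1  (λ.λ.λ.0 1) (λ.λ.λ.0) (λ.0 0)
  →2  (λ.λ.0 1) (λ.0 0)
  →3  λ.0 (λ.0 0)

Answer: YES — reaches normal form λ.0 (λ.0 0) in 3 ≤ 3 steps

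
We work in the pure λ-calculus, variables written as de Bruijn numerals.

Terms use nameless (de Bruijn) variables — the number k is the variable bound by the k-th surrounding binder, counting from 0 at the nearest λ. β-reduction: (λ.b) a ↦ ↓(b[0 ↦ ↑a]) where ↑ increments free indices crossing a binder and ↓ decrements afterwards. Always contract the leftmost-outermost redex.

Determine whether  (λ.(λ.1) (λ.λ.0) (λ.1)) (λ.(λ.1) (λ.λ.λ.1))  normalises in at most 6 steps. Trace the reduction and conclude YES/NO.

Answer: YES — reaches normal form λ.λ.0 in 5 ≤ 6 steps

Working:
  start: (λ.(λ.1) (λ.λ.0) (λ.1)) (λ.(λ.1) (λ.λ.λ.1))
  step 1: (λ.λ.(λ.1) (λ.λ.λ.1)) (λ.λ.0) (λ.λ.(λ.1) (λ.λ.λ.1))
  step 2: (λ.(λ.1) (λ.λ.λ.1)) (λ.λ.(λ.1) (λ.λ.λ.1))
  step 3: (λ.λ.λ.(λ.1) (λ.λ.λ.1)) (λ.λ.λ.1)
  step 4: λ.λ.(λ.1) (λ.λ.λ.1)
  step 5: λ.λ.0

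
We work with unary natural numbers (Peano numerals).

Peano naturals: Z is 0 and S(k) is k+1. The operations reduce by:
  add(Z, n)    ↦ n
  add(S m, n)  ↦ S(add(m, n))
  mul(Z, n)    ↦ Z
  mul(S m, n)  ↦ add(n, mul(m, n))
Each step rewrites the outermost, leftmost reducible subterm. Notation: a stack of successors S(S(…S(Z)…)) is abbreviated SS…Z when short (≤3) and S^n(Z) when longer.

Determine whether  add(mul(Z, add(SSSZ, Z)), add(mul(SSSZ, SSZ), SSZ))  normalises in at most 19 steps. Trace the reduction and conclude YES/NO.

  start: add(mul(Z, add(SSSZ, Z)), add(mul(SSSZ, SSZ), SSZ))
  [1] add(Z, add(mul(SSSZ, SSZ), SSZ))
  [2] add(mul(SSSZ, SSZ), SSZ)
  [3] add(add(SSZ, mul(SSZ, SSZ)), SSZ)
  [4] add(S(add(SZ, mul(SSZ, SSZ))), SSZ)
  [5] S(add(add(SZ, mul(SSZ, SSZ)), SSZ))
  [6] S(add(S(add(Z, mul(SSZ, SSZ))), SSZ))
  [7] S(S(add(add(Z, mul(SSZ, SSZ)), SSZ)))
  [8] S(S(add(mul(SSZ, SSZ), SSZ)))
  [9] S(S(add(add(SSZ, mul(SZ, SSZ)), SSZ)))
  [10] S(S(add(S(add(SZ, mul(SZ, SSZ))), SSZ)))
  [11] S(S(S(add(add(SZ, mul(SZ, SSZ)), SSZ))))
  [12] S(S(S(add(S(add(Z, mul(SZ, SSZ))), SSZ))))
  [13] S(S(S(S(add(add(Z, mul(SZ, SSZ)), SSZ)))))
  [14] S(S(S(S(add(mul(SZ, SSZ), SSZ)))))
  [15] S(S(S(S(add(add(SSZ, mul(Z, SSZ)), SSZ)))))
  [16] S(S(S(S(add(S(add(SZ, mul(Z, SSZ))), SSZ)))))
  [17] S(S(S(S(S(add(add(SZ, mul(Z, SSZ)), SSZ))))))
  [18] S(S(S(S(S(add(S(add(Z, mul(Z, SSZ))), SSZ))))))
  [19] S(S(S(S(S(S(add(add(Z, mul(Z, SSZ)), SSZ)))))))

Answer: NO — after 19 steps the term is S(S(S(S(S(S(add(add(Z, mul(Z, SSZ)), SSZ))))))), not yet normal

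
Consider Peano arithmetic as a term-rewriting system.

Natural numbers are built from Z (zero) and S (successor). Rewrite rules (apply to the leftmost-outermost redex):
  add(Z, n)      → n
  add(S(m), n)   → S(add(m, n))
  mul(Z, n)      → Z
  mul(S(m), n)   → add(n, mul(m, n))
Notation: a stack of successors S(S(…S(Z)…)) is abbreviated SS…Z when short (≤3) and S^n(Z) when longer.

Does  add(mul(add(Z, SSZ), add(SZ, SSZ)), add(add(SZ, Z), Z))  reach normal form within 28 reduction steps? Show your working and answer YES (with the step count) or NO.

  start: add(mul(add(Z, SSZ), add(SZ, SSZ)), add(add(SZ, Z), Z))
  →1  add(mul(SSZ, add(SZ, SSZ)), add(add(SZ, Z), Z))
  →2  add(add(add(SZ, SSZ), mul(SZ, add(SZ, SSZ))), add(add(SZ, Z), Z))
  →3  add(add(S(add(Z, SSZ)), mul(SZ, add(SZ, SSZ))), add(add(SZ, Z), Z))
  →4  add(S(add(add(Z, SSZ), mul(SZ, add(SZ, SSZ)))), add(add(SZ, Z), Z))
  →5  S(add(add(add(Z, SSZ), mul(SZ, add(SZ, SSZ))), add(add(SZ, Z), Z)))
  →6  S(add(add(SSZ, mul(SZ, add(SZ, SSZ))), add(add(SZ, Z), Z)))
  →7  S(add(S(add(SZ, mul(SZ, add(SZ, SSZ)))), add(add(SZ, Z), Z)))
  →8  S(S(add(add(SZ, mul(SZ, add(SZ, SSZ))), add(add(SZ, Z), Z))))
  →9  S(S(add(S(add(Z, mul(SZ, add(SZ, SSZ)))), add(add(SZ, Z), Z))))
  →10  S(S(S(add(add(Z, mul(SZ, add(SZ, SSZ))), add(add(SZ, Z), Z)))))
  →11  S(S(S(add(mul(SZ, add(SZ, SSZ)), add(add(SZ, Z), Z)))))
  →12  S(S(S(add(add(add(SZ, SSZ), mul(Z, add(SZ, SSZ))), add(add(SZ, Z), Z)))))
  →13  S(S(S(add(add(S(add(Z, SSZ)), mul(Z, add(SZ, SSZ))), add(add(SZ, Z), Z)))))
  →14  S(S(S(add(S(add(add(Z, SSZ), mul(Z, add(SZ, SSZ)))), add(add(SZ, Z), Z)))))
  →15  S(S(S(S(add(add(add(Z, SSZ), mul(Z, add(SZ, SSZ))), add(add(SZ, Z), Z))))))
  →16  S(S(S(S(add(add(SSZ, mul(Z, add(SZ, SSZ))), add(add(SZ, Z), Z))))))
  →17  S(S(S(S(add(S(add(SZ, mul(Z, add(SZ, SSZ)))), add(add(SZ, Z), Z))))))
  →18  S(S(S(S(S(add(add(SZ, mul(Z, add(SZ, SSZ))), add(add(SZ, Z), Z)))))))
  →19  S(S(S(S(S(add(S(add(Z, mul(Z, add(SZ, SSZ)))), add(add(SZ, Z), Z)))))))
  →20  S(S(S(S(S(S(add(add(Z, mul(Z, add(SZ, SSZ))), add(add(SZ, Z), Z))))))))
  →21  S(S(S(S(S(S(add(mul(Z, add(SZ, SSZ)), add(add(SZ, Z), Z))))))))
  →22  S(S(S(S(S(S(add(Z, add(add(SZ, Z), Z))))))))
  →23  S(S(S(S(S(S(add(add(SZ, Z), Z)))))))
  →24  S(S(S(S(S(S(add(S(add(Z, Z)), Z)))))))
  →25  S(S(S(S(S(S(S(add(add(Z, Z), Z))))))))
  →26  S(S(S(S(S(S(S(add(Z, Z))))))))
  →27  S^7(Z)

Answer: YES — reaches normal form S^7(Z) in 27 ≤ 28 steps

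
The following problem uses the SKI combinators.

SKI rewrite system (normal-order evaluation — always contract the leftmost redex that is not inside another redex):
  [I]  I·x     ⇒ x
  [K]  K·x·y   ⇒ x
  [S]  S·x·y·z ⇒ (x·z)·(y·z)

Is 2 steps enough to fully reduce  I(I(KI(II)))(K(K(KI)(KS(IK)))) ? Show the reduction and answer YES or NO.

Answer: NO — after 2 steps the term is KI(II)(K(K(KI)(KS(IK)))), not yet normal

Working:
  start: I(I(KI(II)))(K(K(KI)(KS(IK))))
  step 1: I(KI(II))(K(K(KI)(KS(IK))))
  step 2: KI(II)(K(K(KI)(KS(IK))))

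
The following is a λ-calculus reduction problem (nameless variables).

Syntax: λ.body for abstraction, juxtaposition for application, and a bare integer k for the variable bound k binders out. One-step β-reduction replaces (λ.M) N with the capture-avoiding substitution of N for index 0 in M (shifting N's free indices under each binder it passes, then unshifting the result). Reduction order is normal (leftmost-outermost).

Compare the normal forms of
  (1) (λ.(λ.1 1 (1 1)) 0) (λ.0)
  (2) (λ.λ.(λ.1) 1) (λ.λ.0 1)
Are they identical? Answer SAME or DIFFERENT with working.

Term A:
  start: (λ.(λ.1 1 (1 1)) 0) (λ.0)
  [1] (λ.(λ.0) (λ.0) ((λ.0) (λ.0))) (λ.0)
  [2] (λ.0) (λ.0) ((λ.0) (λ.0))
  [3] (λ.0) ((λ.0) (λ.0))
  [4] (λ.0) (λ.0)
  [5] λ.0

Term B:
  start: (λ.λ.(λ.1) 1) (λ.λ.0 1)
  [1] λ.(λ.1) (λ.λ.0 1)
  [2] λ.0

Answer: SAME — A ⇓ λ.0, B ⇓ λ.0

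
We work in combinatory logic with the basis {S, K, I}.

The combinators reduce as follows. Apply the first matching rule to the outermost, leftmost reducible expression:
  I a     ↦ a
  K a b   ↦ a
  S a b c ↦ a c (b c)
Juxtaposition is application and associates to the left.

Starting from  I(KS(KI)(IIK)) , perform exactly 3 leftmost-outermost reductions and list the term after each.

  start: I(KS(KI)(IIK))
  step 1: KS(KI)(IIK)
  step 2: S(IIK)
  step 3: S(IK)

Answer: after 3 steps: S(IK)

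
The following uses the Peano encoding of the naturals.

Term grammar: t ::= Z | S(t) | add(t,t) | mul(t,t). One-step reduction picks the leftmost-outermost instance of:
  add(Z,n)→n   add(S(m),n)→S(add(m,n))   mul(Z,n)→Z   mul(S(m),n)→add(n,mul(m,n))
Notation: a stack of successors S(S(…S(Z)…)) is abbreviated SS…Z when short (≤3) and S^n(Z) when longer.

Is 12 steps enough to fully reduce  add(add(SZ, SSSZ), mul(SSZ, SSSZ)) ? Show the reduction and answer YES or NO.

  start: add(add(SZ, SSSZ), mul(SSZ, SSSZ))
  step 1: add(S(add(Z, SSSZ)), mul(SSZ, SSSZ))
  step 2: S(add(add(Z, SSSZ), mul(SSZ, SSSZ)))
  step 3: S(add(SSSZ, mul(SSZ, SSSZ)))
  step 4: S(S(add(SSZ, mul(SSZ, SSSZ))))
  step 5: S(S(S(add(SZ, mul(SSZ, SSSZ)))))
  step 6: S(S(S(S(add(Z, mul(SSZ, SSSZ))))))
  step 7: S(S(S(S(mul(SSZ, SSSZ)))))
  step 8: S(S(S(S(add(SSSZ, mul(SZ, SSSZ))))))
  step 9: S(S(S(S(S(add(SSZ, mul(SZ, SSSZ)))))))
  step 10: S(S(S(S(S(S(add(SZ, mul(SZ, SSSZ))))))))
  step 11: S(S(S(S(S(S(S(add(Z, mul(SZ, SSSZ)))))))))
  step 12: S(S(S(S(S(S(S(mul(SZ, SSSZ))))))))

Answer: NO — after 12 steps the term is S(S(S(S(S(S(S(mul(SZ, SSSZ)))))))), not yet normal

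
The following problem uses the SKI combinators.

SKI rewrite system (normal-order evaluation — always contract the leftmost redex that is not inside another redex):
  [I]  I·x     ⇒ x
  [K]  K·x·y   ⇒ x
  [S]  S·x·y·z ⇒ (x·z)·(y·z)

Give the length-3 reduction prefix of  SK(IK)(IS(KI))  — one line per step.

Answer: after 3 steps: S(KI)

Reduction:
  start: SK(IK)(IS(KI))
  →1  K(IS(KI))(IK(IS(KI)))
  →2  IS(KI)
  →3  S(KI)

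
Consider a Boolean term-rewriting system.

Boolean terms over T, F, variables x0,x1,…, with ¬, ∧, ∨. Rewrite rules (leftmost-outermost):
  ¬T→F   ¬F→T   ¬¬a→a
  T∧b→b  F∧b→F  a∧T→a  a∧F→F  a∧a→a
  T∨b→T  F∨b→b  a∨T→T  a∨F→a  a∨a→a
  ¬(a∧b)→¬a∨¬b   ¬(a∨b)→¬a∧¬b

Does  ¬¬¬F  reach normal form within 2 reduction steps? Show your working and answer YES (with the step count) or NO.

Answer: YES — reaches normal form T in 2 ≤ 2 steps

Derivation:
  start: ¬¬¬F
  →1  ¬F
  →2  T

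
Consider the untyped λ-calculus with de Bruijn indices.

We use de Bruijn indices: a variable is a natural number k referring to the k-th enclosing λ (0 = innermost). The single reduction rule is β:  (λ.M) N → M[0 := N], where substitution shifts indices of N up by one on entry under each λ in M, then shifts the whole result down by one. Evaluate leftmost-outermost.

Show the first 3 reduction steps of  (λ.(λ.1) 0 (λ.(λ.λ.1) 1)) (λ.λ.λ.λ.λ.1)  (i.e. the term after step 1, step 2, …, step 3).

Answer: after 3 steps: λ.λ.λ.λ.1

Reduction:
  start: (λ.(λ.1) 0 (λ.(λ.λ.1) 1)) (λ.λ.λ.λ.λ.1)
  →1  (λ.λ.λ.λ.λ.λ.1) (λ.λ.λ.λ.λ.1) (λ.(λ.λ.1) (λ.λ.λ.λ.λ.1))
  →2  (λ.λ.λ.λ.λ.1) (λ.(λ.λ.1) (λ.λ.λ.λ.λ.1))
  →3  λ.λ.λ.λ.1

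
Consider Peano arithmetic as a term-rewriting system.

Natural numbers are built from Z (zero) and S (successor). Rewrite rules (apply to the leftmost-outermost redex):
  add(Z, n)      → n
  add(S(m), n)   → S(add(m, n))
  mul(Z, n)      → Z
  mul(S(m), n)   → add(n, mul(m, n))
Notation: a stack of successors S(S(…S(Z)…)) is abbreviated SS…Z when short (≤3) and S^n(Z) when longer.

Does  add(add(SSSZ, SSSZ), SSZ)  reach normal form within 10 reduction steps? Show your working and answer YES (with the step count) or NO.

  start: add(add(SSSZ, SSSZ), SSZ)
  →1  add(S(add(SSZ, SSSZ)), SSZ)
  →2  S(add(add(SSZ, SSSZ), SSZ))
  →3  S(add(S(add(SZ, SSSZ)), SSZ))
  →4  S(S(add(add(SZ, SSSZ), SSZ)))
  →5  S(S(add(S(add(Z, SSSZ)), SSZ)))
  →6  S(S(S(add(add(Z, SSSZ), SSZ))))
  →7  S(S(S(add(SSSZ, SSZ))))
  →8  S(S(S(S(add(SSZ, SSZ)))))
  →9  S(S(S(S(S(add(SZ, SSZ))))))
  →10  S(S(S(S(S(S(add(Z, SSZ)))))))

Answer: NO — after 10 steps the term is S(S(S(S(S(S(add(Z, SSZ))))))), not yet normal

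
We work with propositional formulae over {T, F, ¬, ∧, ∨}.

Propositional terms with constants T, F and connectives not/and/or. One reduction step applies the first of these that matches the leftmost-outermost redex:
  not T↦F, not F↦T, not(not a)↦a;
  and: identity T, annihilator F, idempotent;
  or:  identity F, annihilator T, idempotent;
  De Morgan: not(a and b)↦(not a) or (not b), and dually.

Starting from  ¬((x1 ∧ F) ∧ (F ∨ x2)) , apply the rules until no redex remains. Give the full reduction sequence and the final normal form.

Answer: normal form = T  (in 5 steps)

Working:
  start: ¬((x1 ∧ F) ∧ (F ∨ x2))
  →1  ¬(x1 ∧ F) ∨ ¬(F ∨ x2)
  →2  (¬x1 ∨ ¬F) ∨ ¬(F ∨ x2)
  →3  (¬x1 ∨ T) ∨ ¬(F ∨ x2)
  →4  T ∨ ¬(F ∨ x2)
  →5  T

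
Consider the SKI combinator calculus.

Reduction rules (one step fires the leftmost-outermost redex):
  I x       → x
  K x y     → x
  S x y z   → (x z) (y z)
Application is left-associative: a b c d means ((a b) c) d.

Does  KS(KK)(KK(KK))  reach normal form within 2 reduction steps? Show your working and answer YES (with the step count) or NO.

Answer: YES — reaches normal form SK in 2 ≤ 2 steps

Derivation:
  start: KS(KK)(KK(KK))
  →1  S(KK(KK))
  →2  SK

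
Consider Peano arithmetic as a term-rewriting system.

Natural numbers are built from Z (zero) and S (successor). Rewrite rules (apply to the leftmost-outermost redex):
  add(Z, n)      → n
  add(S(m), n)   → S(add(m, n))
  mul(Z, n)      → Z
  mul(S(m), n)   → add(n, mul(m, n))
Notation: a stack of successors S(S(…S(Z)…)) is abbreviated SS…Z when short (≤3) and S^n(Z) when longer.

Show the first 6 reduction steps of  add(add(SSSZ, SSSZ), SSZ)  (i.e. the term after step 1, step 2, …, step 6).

  start: add(add(SSSZ, SSSZ), SSZ)
  [1] add(S(add(SSZ, SSSZ)), SSZ)
  [2] S(add(add(SSZ, SSSZ), SSZ))
  [3] S(add(S(add(SZ, SSSZ)), SSZ))
  [4] S(S(add(add(SZ, SSSZ), SSZ)))
  [5] S(S(add(S(add(Z, SSSZ)), SSZ)))
  [6] S(S(S(add(add(Z, SSSZ), SSZ))))

Answer: after 6 steps: S(S(S(add(add(Z, SSSZ), SSZ))))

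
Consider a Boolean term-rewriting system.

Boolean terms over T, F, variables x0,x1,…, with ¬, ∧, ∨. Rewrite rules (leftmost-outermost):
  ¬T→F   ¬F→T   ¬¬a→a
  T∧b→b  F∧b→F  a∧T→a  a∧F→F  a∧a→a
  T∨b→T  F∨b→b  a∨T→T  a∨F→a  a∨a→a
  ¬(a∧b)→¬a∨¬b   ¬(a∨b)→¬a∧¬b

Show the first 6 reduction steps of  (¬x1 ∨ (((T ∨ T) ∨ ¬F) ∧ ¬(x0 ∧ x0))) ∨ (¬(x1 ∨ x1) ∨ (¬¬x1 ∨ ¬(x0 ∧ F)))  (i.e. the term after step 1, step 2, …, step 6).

Answer: after 6 steps: (¬x1 ∨ ¬x0) ∨ ((¬x1 ∧ ¬x1) ∨ (¬¬x1 ∨ ¬(x0 ∧ F)))

Working:
  start: (¬x1 ∨ (((T ∨ T) ∨ ¬F) ∧ ¬(x0 ∧ x0))) ∨ (¬(x1 ∨ x1) ∨ (¬¬x1 ∨ ¬(x0 ∧ F)))
  [1] (¬x1 ∨ ((T ∨ ¬F) ∧ ¬(x0 ∧ x0))) ∨ (¬(x1 ∨ x1) ∨ (¬¬x1 ∨ ¬(x0 ∧ F)))
  [2] (¬x1 ∨ (T ∧ ¬(x0 ∧ x0))) ∨ (¬(x1 ∨ x1) ∨ (¬¬x1 ∨ ¬(x0 ∧ F)))
  [3] (¬x1 ∨ ¬(x0 ∧ x0)) ∨ (¬(x1 ∨ x1) ∨ (¬¬x1 ∨ ¬(x0 ∧ F)))
  [4] (¬x1 ∨ (¬x0 ∨ ¬x0)) ∨ (¬(x1 ∨ x1) ∨ (¬¬x1 ∨ ¬(x0 ∧ F)))
  [5] (¬x1 ∨ ¬x0) ∨ (¬(x1 ∨ x1) ∨ (¬¬x1 ∨ ¬(x0 ∧ F)))
  [6] (¬x1 ∨ ¬x0) ∨ ((¬x1 ∧ ¬x1) ∨ (¬¬x1 ∨ ¬(x0 ∧ F)))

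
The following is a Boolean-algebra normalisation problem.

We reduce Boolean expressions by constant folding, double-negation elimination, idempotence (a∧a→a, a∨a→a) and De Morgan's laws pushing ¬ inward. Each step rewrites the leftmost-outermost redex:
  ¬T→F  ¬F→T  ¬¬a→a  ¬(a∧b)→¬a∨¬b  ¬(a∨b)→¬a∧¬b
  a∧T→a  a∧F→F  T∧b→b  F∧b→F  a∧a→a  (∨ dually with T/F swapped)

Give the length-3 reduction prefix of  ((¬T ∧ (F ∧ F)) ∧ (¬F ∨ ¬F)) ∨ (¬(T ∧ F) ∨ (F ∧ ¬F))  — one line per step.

Answer: after 3 steps: F ∨ (¬(T ∧ F) ∨ (F ∧ ¬F))

Reduction:
  start: ((¬T ∧ (F ∧ F)) ∧ (¬F ∨ ¬F)) ∨ (¬(T ∧ F) ∨ (F ∧ ¬F))
  step 1: ((F ∧ (F ∧ F)) ∧ (¬F ∨ ¬F)) ∨ (¬(T ∧ F) ∨ (F ∧ ¬F))
  step 2: (F ∧ (¬F ∨ ¬F)) ∨ (¬(T ∧ F) ∨ (F ∧ ¬F))
  step 3: F ∨ (¬(T ∧ F) ∨ (F ∧ ¬F))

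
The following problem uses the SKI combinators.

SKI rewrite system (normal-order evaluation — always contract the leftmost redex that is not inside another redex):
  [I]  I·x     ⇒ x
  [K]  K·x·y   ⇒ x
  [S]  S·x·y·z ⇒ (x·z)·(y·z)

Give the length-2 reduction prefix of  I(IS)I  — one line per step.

  start: I(IS)I
  →1  ISI
  →2  SI

Answer: after 2 steps: SI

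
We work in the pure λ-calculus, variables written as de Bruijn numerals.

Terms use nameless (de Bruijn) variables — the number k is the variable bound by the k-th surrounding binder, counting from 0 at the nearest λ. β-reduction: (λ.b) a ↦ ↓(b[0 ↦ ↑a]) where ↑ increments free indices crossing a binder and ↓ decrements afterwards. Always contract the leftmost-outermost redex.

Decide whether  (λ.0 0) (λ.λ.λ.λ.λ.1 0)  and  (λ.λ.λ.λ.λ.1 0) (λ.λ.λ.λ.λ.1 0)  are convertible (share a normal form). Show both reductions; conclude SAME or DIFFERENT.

Answer: SAME — A ⇓ λ.λ.λ.λ.1 0, B ⇓ λ.λ.λ.λ.1 0

Reduction:
Term A:
  start: (λ.0 0) (λ.λ.λ.λ.λ.1 0)
  [1] (λ.λ.λ.λ.λ.1 0) (λ.λ.λ.λ.λ.1 0)
  [2] λ.λ.λ.λ.1 0

Term B:
  start: (λ.λ.λ.λ.λ.1 0) (λ.λ.λ.λ.λ.1 0)
  [1] λ.λ.λ.λ.1 0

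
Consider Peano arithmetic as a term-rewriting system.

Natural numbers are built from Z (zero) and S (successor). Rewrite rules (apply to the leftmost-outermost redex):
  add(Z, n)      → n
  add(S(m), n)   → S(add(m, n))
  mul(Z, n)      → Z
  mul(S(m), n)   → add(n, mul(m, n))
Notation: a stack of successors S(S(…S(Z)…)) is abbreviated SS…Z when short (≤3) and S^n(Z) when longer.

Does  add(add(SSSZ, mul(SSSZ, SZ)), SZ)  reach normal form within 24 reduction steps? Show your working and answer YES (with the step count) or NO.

  start: add(add(SSSZ, mul(SSSZ, SZ)), SZ)
  →1  add(S(add(SSZ, mul(SSSZ, SZ))), SZ)
  →2  S(add(add(SSZ, mul(SSSZ, SZ)), SZ))
  →3  S(add(S(add(SZ, mul(SSSZ, SZ))), SZ))
  →4  S(S(add(add(SZ, mul(SSSZ, SZ)), SZ)))
  →5  S(S(add(S(add(Z, mul(SSSZ, SZ))), SZ)))
  →6  S(S(S(add(add(Z, mul(SSSZ, SZ)), SZ))))
  →7  S(S(S(add(mul(SSSZ, SZ), SZ))))
  →8  S(S(S(add(add(SZ, mul(SSZ, SZ)), SZ))))
  →9  S(S(S(add(S(add(Z, mul(SSZ, SZ))), SZ))))
  →10  S(S(S(S(add(add(Z, mul(SSZ, SZ)), SZ)))))
  →11  S(S(S(S(add(mul(SSZ, SZ), SZ)))))
  →12  S(S(S(S(add(add(SZ, mul(SZ, SZ)), SZ)))))
  →13  S(S(S(S(add(S(add(Z, mul(SZ, SZ))), SZ)))))
  →14  S(S(S(S(S(add(add(Z, mul(SZ, SZ)), SZ))))))
  →15  S(S(S(S(S(add(mul(SZ, SZ), SZ))))))
  →16  S(S(S(S(S(add(add(SZ, mul(Z, SZ)), SZ))))))
  →17  S(S(S(S(S(add(S(add(Z, mul(Z, SZ))), SZ))))))
  →18  S(S(S(S(S(S(add(add(Z, mul(Z, SZ)), SZ)))))))
  →19  S(S(S(S(S(S(add(mul(Z, SZ), SZ)))))))
  →20  S(S(S(S(S(S(add(Z, SZ)))))))
  →21  S^7(Z)

Answer: YES — reaches normal form S^7(Z) in 21 ≤ 24 steps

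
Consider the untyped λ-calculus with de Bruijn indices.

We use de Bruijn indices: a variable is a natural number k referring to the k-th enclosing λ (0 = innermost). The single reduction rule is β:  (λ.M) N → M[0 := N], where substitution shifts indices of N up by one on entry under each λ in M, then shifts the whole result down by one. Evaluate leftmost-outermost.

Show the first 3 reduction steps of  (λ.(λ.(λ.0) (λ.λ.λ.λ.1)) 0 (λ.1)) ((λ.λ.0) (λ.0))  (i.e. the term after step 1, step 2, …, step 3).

  start: (λ.(λ.(λ.0) (λ.λ.λ.λ.1)) 0 (λ.1)) ((λ.λ.0) (λ.0))
  →1  (λ.(λ.0) (λ.λ.λ.λ.1)) ((λ.λ.0) (λ.0)) (λ.(λ.λ.0) (λ.0))
  →2  (λ.0) (λ.λ.λ.λ.1) (λ.(λ.λ.0) (λ.0))
  →3  (λ.λ.λ.λ.1) (λ.(λ.λ.0) (λ.0))

Answer: after 3 steps: (λ.λ.λ.λ.1) (λ.(λ.λ.0) (λ.0))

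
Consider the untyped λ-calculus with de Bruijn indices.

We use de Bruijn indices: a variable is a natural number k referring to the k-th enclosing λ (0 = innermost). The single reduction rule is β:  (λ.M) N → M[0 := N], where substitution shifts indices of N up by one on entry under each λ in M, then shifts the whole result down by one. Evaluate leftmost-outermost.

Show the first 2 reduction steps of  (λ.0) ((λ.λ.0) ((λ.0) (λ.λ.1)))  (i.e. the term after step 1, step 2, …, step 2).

Answer: after 2 steps: λ.0

Working:
  start: (λ.0) ((λ.λ.0) ((λ.0) (λ.λ.1)))
  [1] (λ.λ.0) ((λ.0) (λ.λ.1))
  [2] λ.0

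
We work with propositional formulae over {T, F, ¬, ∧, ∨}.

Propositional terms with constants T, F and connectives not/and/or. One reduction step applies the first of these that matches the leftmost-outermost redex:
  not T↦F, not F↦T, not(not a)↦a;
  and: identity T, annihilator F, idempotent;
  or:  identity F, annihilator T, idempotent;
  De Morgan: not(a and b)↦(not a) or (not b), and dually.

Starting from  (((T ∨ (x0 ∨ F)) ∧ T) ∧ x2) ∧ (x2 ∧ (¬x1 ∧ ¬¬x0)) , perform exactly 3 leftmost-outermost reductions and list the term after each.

Answer: after 3 steps: x2 ∧ (x2 ∧ (¬x1 ∧ ¬¬x0))

Working:
  start: (((T ∨ (x0 ∨ F)) ∧ T) ∧ x2) ∧ (x2 ∧ (¬x1 ∧ ¬¬x0))
  →1  ((T ∨ (x0 ∨ F)) ∧ x2) ∧ (x2 ∧ (¬x1 ∧ ¬¬x0))
  →2  (T ∧ x2) ∧ (x2 ∧ (¬x1 ∧ ¬¬x0))
  →3  x2 ∧ (x2 ∧ (¬x1 ∧ ¬¬x0))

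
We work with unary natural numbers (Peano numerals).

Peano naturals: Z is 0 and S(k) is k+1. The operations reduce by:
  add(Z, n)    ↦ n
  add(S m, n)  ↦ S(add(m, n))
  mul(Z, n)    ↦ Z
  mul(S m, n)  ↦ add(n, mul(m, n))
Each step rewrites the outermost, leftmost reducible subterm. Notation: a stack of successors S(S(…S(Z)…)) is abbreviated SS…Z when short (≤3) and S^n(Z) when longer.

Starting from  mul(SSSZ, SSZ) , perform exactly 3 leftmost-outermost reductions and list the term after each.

Answer: after 3 steps: S(S(add(Z, mul(SSZ, SSZ))))

Working:
  start: mul(SSSZ, SSZ)
  →1  add(SSZ, mul(SSZ, SSZ))
  →2  S(add(SZ, mul(SSZ, SSZ)))
  →3  S(S(add(Z, mul(SSZ, SSZ))))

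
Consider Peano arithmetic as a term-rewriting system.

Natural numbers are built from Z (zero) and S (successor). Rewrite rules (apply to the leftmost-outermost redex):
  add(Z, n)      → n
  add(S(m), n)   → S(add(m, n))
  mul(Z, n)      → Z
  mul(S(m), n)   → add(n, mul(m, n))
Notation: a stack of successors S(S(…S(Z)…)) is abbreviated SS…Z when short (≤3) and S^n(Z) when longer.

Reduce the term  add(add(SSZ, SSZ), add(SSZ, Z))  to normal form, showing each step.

  start: add(add(SSZ, SSZ), add(SSZ, Z))
  [1] add(S(add(SZ, SSZ)), add(SSZ, Z))
  [2] S(add(add(SZ, SSZ), add(SSZ, Z)))
  [3] S(add(S(add(Z, SSZ)), add(SSZ, Z)))
  [4] S(S(add(add(Z, SSZ), add(SSZ, Z))))
  [5] S(S(add(SSZ, add(SSZ, Z))))
  [6] S(S(S(add(SZ, add(SSZ, Z)))))
  [7] S(S(S(S(add(Z, add(SSZ, Z))))))
  [8] S(S(S(S(add(SSZ, Z)))))
  [9] S(S(S(S(S(add(SZ, Z))))))
  [10] S(S(S(S(S(S(add(Z, Z)))))))
  [11] S^6(Z)

Answer: normal form = S^6(Z)  (in 11 steps)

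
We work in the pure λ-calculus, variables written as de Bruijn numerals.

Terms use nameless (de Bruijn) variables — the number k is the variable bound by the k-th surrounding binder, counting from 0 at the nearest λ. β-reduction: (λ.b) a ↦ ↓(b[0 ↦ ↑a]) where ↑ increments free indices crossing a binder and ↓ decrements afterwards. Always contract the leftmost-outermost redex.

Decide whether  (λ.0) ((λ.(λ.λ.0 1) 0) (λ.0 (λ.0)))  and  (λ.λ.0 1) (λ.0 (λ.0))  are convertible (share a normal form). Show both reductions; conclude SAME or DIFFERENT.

Term A:
  start: (λ.0) ((λ.(λ.λ.0 1) 0) (λ.0 (λ.0)))
  →1  (λ.(λ.λ.0 1) 0) (λ.0 (λ.0))
  →2  (λ.λ.0 1) (λ.0 (λ.0))
  →3  λ.0 (λ.0 (λ.0))

Term B:
  start: (λ.λ.0 1) (λ.0 (λ.0))
  →1  λ.0 (λ.0 (λ.0))

Answer: SAME — A ⇓ λ.0 (λ.0 (λ.0)), B ⇓ λ.0 (λ.0 (λ.0))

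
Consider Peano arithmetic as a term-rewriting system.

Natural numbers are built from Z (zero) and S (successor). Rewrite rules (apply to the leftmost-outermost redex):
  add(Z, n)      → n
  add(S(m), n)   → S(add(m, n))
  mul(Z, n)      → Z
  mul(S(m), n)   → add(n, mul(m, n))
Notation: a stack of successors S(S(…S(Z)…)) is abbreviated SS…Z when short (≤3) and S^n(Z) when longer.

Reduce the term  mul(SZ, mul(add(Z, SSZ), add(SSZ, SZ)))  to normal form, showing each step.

Answer: normal form = S^6(Z)  (in 27 steps)

Reduction:
  start: mul(SZ, mul(add(Z, SSZ), add(SSZ, SZ)))
  →1  add(mul(add(Z, SSZ), add(SSZ, SZ)), mul(Z, mul(add(Z, SSZ), add(SSZ, SZ))))
  →2  add(mul(SSZ, add(SSZ, SZ)), mul(Z, mul(add(Z, SSZ), add(SSZ, SZ))))
  →3  add(add(add(SSZ, SZ), mul(SZ, add(SSZ, SZ))), mul(Z, mul(add(Z, SSZ), add(SSZ, SZ))))
  →4  add(add(S(add(SZ, SZ)), mul(SZ, add(SSZ, SZ))), mul(Z, mul(add(Z, SSZ), add(SSZ, SZ))))
  →5  add(S(add(add(SZ, SZ), mul(SZ, add(SSZ, SZ)))), mul(Z, mul(add(Z, SSZ), add(SSZ, SZ))))
  →6  S(add(add(add(SZ, SZ), mul(SZ, add(SSZ, SZ))), mul(Z, mul(add(Z, SSZ), add(SSZ, SZ)))))
  →7  S(add(add(S(add(Z, SZ)), mul(SZ, add(SSZ, SZ))), mul(Z, mul(add(Z, SSZ), add(SSZ, SZ)))))
  →8  S(add(S(add(add(Z, SZ), mul(SZ, add(SSZ, SZ)))), mul(Z, mul(add(Z, SSZ), add(SSZ, SZ)))))
  →9  S(S(add(add(add(Z, SZ), mul(SZ, add(SSZ, SZ))), mul(Z, mul(add(Z, SSZ), add(SSZ, SZ))))))
  →10  S(S(add(add(SZ, mul(SZ, add(SSZ, SZ))), mul(Z, mul(add(Z, SSZ), add(SSZ, SZ))))))
  →11  S(S(add(S(add(Z, mul(SZ, add(SSZ, SZ)))), mul(Z, mul(add(Z, SSZ), add(SSZ, SZ))))))
  →12  S(S(S(add(add(Z, mul(SZ, add(SSZ, SZ))), mul(Z, mul(add(Z, SSZ), add(SSZ, SZ)))))))
  →13  S(S(S(add(mul(SZ, add(SSZ, SZ)), mul(Z, mul(add(Z, SSZ), add(SSZ, SZ)))))))
  →14  S(S(S(add(add(add(SSZ, SZ), mul(Z, add(SSZ, SZ))), mul(Z, mul(add(Z, SSZ), add(SSZ, SZ)))))))
  →15  S(S(S(add(add(S(add(SZ, SZ)), mul(Z, add(SSZ, SZ))), mul(Z, mul(add(Z, SSZ), add(SSZ, SZ)))))))
  →16  S(S(S(add(S(add(add(SZ, SZ), mul(Z, add(SSZ, SZ)))), mul(Z, mul(add(Z, SSZ), add(SSZ, SZ)))))))
  →17  S(S(S(S(add(add(add(SZ, SZ), mul(Z, add(SSZ, SZ))), mul(Z, mul(add(Z, SSZ), add(SSZ, SZ))))))))
  →18  S(S(S(S(add(add(S(add(Z, SZ)), mul(Z, add(SSZ, SZ))), mul(Z, mul(add(Z, SSZ), add(SSZ, SZ))))))))
  →19  S(S(S(S(add(S(add(add(Z, SZ), mul(Z, add(SSZ, SZ)))), mul(Z, mul(add(Z, SSZ), add(SSZ, SZ))))))))
  →20  S(S(S(S(S(add(add(add(Z, SZ), mul(Z, add(SSZ, SZ))), mul(Z, mul(add(Z, SSZ), add(SSZ, SZ)))))))))
  →21  S(S(S(S(S(add(add(SZ, mul(Z, add(SSZ, SZ))), mul(Z, mul(add(Z, SSZ), add(SSZ, SZ)))))))))
  →22  S(S(S(S(S(add(S(add(Z, mul(Z, add(SSZ, SZ)))), mul(Z, mul(add(Z, SSZ), add(SSZ, SZ)))))))))
  →23  S(S(S(S(S(S(add(add(Z, mul(Z, add(SSZ, SZ))), mul(Z, mul(add(Z, SSZ), add(SSZ, SZ))))))))))
  →24  S(S(S(S(S(S(add(mul(Z, add(SSZ, SZ)), mul(Z, mul(add(Z, SSZ), add(SSZ, SZ))))))))))
  →25  S(S(S(S(S(S(add(Z, mul(Z, mul(add(Z, SSZ), add(SSZ, SZ))))))))))
  →26  S(S(S(S(S(S(mul(Z, mul(add(Z, SSZ), add(SSZ, SZ)))))))))
  →27  S^6(Z)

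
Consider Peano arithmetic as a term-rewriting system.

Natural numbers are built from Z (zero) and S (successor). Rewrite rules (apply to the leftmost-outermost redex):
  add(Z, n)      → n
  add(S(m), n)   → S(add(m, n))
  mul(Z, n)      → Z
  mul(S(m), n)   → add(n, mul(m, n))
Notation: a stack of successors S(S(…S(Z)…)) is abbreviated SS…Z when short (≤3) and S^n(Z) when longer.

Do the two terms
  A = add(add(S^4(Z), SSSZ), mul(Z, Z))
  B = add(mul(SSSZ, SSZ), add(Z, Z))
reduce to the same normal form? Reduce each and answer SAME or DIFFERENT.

Answer: DIFFERENT — A ⇓ S^7(Z), B ⇓ S^6(Z)

Reduction:
Term A:
  start: add(add(S^4(Z), SSSZ), mul(Z, Z))
  →1  add(S(add(SSSZ, SSSZ)), mul(Z, Z))
  →2  S(add(add(SSSZ, SSSZ), mul(Z, Z)))
  →3  S(add(S(add(SSZ, SSSZ)), mul(Z, Z)))
  →4  S(S(add(add(SSZ, SSSZ), mul(Z, Z))))
  →5  S(S(add(S(add(SZ, SSSZ)), mul(Z, Z))))
  →6  S(S(S(add(add(SZ, SSSZ), mul(Z, Z)))))
  →7  S(S(S(add(S(add(Z, SSSZ)), mul(Z, Z)))))
  →8  S(S(S(S(add(add(Z, SSSZ), mul(Z, Z))))))
  →9  S(S(S(S(add(SSSZ, mul(Z, Z))))))
  →10  S(S(S(S(S(add(SSZ, mul(Z, Z)))))))
  →11  S(S(S(S(S(S(add(SZ, mul(Z, Z))))))))
  →12  S(S(S(S(S(S(S(add(Z, mul(Z, Z)))))))))
  →13  S(S(S(S(S(S(S(mul(Z, Z))))))))
  →14  S^7(Z)

Term B:
  start: add(mul(SSSZ, SSZ), add(Z, Z))
  →1  add(add(SSZ, mul(SSZ, SSZ)), add(Z, Z))
  →2  add(S(add(SZ, mul(SSZ, SSZ))), add(Z, Z))
  →3  S(add(add(SZ, mul(SSZ, SSZ)), add(Z, Z)))
  →4  S(add(S(add(Z, mul(SSZ, SSZ))), add(Z, Z)))
  →5  S(S(add(add(Z, mul(SSZ, SSZ)), add(Z, Z))))
  →6  S(S(add(mul(SSZ, SSZ), add(Z, Z))))
  →7  S(S(add(add(SSZ, mul(SZ, SSZ)), add(Z, Z))))
  →8  S(S(add(S(add(SZ, mul(SZ, SSZ))), add(Z, Z))))
  →9  S(S(S(add(add(SZ, mul(SZ, SSZ)), add(Z, Z)))))
  →10  S(S(S(add(S(add(Z, mul(SZ, SSZ))), add(Z, Z)))))
  →11  S(S(S(S(add(add(Z, mul(SZ, SSZ)), add(Z, Z))))))
  →12  S(S(S(S(add(mul(SZ, SSZ), add(Z, Z))))))
  →13  S(S(S(S(add(add(SSZ, mul(Z, SSZ)), add(Z, Z))))))
  →14  S(S(S(S(add(S(add(SZ, mul(Z, SSZ))), add(Z, Z))))))
  →15  S(S(S(S(S(add(add(SZ, mul(Z, SSZ)), add(Z, Z)))))))
  →16  S(S(S(S(S(add(S(add(Z, mul(Z, SSZ))), add(Z, Z)))))))
  →17  S(S(S(S(S(S(add(add(Z, mul(Z, SSZ)), add(Z, Z))))))))
  →18  S(S(S(S(S(S(add(mul(Z, SSZ), add(Z, Z))))))))
  →19  S(S(S(S(S(S(add(Z, add(Z, Z))))))))
  →20  S(S(S(S(S(S(add(Z, Z)))))))
  →21  S^6(Z)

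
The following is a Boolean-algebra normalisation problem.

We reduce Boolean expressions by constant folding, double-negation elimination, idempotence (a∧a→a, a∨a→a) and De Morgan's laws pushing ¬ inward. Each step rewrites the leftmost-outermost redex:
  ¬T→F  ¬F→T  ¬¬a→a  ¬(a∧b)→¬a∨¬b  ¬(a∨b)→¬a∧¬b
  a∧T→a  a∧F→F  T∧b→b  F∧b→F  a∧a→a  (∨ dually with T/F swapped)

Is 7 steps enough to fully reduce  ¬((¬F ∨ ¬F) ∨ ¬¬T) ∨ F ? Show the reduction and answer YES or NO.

Answer: YES — reaches normal form F in 6 ≤ 7 steps

Reduction:
  start: ¬((¬F ∨ ¬F) ∨ ¬¬T) ∨ F
  [1] ¬((¬F ∨ ¬F) ∨ ¬¬T)
  [2] ¬(¬F ∨ ¬F) ∧ ¬¬¬T
  [3] (¬¬F ∧ ¬¬F) ∧ ¬¬¬T
  [4] ¬¬F ∧ ¬¬¬T
  [5] F ∧ ¬¬¬T
  [6] F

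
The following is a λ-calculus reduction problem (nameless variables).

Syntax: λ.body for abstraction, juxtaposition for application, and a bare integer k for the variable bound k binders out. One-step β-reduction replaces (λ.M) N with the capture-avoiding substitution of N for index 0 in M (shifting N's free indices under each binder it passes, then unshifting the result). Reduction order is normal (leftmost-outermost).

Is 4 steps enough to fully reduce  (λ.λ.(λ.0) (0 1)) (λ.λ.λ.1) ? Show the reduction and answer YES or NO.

  start: (λ.λ.(λ.0) (0 1)) (λ.λ.λ.1)
  [1] λ.(λ.0) (0 (λ.λ.λ.1))
  [2] λ.0 (λ.λ.λ.1)

Answer: YES — reaches normal form λ.0 (λ.λ.λ.1) in 2 ≤ 4 steps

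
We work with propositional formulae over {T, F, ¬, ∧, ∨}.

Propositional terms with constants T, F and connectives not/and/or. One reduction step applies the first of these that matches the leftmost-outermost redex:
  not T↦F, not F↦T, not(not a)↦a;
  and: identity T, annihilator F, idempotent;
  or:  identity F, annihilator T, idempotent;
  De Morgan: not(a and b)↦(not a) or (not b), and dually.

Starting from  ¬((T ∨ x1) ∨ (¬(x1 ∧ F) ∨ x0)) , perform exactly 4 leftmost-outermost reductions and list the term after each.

Answer: after 4 steps: F ∧ ¬(¬(x1 ∧ F) ∨ x0)

Reduction:
  start: ¬((T ∨ x1) ∨ (¬(x1 ∧ F) ∨ x0))
  →1  ¬(T ∨ x1) ∧ ¬(¬(x1 ∧ F) ∨ x0)
  →2  (¬T ∧ ¬x1) ∧ ¬(¬(x1 ∧ F) ∨ x0)
  →3  (F ∧ ¬x1) ∧ ¬(¬(x1 ∧ F) ∨ x0)
  →4  F ∧ ¬(¬(x1 ∧ F) ∨ x0)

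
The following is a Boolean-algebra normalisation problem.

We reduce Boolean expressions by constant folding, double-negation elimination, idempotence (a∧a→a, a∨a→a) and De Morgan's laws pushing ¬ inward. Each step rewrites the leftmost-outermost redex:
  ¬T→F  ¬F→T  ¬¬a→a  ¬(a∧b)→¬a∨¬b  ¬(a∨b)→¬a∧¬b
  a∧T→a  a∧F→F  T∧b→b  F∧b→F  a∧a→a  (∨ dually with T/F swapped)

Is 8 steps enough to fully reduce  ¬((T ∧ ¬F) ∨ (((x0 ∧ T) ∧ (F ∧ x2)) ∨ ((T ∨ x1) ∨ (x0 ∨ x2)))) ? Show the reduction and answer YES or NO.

  start: ¬((T ∧ ¬F) ∨ (((x0 ∧ T) ∧ (F ∧ x2)) ∨ ((T ∨ x1) ∨ (x0 ∨ x2))))
  step 1: ¬(T ∧ ¬F) ∧ ¬(((x0 ∧ T) ∧ (F ∧ x2)) ∨ ((T ∨ x1) ∨ (x0 ∨ x2)))
  step 2: (¬T ∨ ¬¬F) ∧ ¬(((x0 ∧ T) ∧ (F ∧ x2)) ∨ ((T ∨ x1) ∨ (x0 ∨ x2)))
  step 3: (F ∨ ¬¬F) ∧ ¬(((x0 ∧ T) ∧ (F ∧ x2)) ∨ ((T ∨ x1) ∨ (x0 ∨ x2)))
  step 4: ¬¬F ∧ ¬(((x0 ∧ T) ∧ (F ∧ x2)) ∨ ((T ∨ x1) ∨ (x0 ∨ x2)))
  step 5: F ∧ ¬(((x0 ∧ T) ∧ (F ∧ x2)) ∨ ((T ∨ x1) ∨ (x0 ∨ x2)))
  step 6: F

Answer: YES — reaches normal form F in 6 ≤ 8 steps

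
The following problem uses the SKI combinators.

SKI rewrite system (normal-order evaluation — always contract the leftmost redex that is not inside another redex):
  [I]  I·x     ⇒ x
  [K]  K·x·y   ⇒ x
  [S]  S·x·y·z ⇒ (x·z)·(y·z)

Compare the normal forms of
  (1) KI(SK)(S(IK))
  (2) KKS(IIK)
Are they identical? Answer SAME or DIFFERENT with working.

Answer: DIFFERENT — A ⇓ SK, B ⇓ KK

Working:
Term A:
  start: KI(SK)(S(IK))
  [1] I(S(IK))
  [2] S(IK)
  [3] SK

Term B:
  start: KKS(IIK)
  [1] K(IIK)
  [2] K(IK)
  [3] KK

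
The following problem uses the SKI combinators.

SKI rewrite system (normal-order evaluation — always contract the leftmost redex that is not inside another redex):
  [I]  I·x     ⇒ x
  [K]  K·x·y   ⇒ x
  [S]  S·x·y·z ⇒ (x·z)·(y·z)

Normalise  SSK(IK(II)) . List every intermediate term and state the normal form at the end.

  start: SSK(IK(II))
  →1  S(IK(II))(K(IK(II)))
  →2  S(K(II))(K(IK(II)))
  →3  S(KI)(K(IK(II)))
  →4  S(KI)(K(K(II)))
  →5  S(KI)(K(KI))

Answer: normal form = S(KI)(K(KI))  (in 5 steps)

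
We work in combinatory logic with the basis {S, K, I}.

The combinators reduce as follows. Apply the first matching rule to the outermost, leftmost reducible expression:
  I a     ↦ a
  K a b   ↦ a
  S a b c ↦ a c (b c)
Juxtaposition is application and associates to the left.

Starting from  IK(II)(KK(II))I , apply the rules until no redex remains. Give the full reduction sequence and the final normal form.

  start: IK(II)(KK(II))I
  →1  K(II)(KK(II))I
  →2  III
  →3  II
  →4  I

Answer: normal form = I  (in 4 steps)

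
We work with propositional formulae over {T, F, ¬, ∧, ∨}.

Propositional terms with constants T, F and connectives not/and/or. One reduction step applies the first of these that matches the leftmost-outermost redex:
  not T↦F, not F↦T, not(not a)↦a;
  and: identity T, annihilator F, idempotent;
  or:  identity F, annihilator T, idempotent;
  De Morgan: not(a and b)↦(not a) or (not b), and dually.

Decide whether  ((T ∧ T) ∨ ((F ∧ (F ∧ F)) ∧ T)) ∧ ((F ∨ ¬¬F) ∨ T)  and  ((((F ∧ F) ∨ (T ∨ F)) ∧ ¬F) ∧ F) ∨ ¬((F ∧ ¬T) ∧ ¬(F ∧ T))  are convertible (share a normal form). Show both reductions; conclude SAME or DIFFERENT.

Answer: SAME — A ⇓ T, B ⇓ T

Working:
Term A:
  start: ((T ∧ T) ∨ ((F ∧ (F ∧ F)) ∧ T)) ∧ ((F ∨ ¬¬F) ∨ T)
  →1  (T ∨ ((F ∧ (F ∧ F)) ∧ T)) ∧ ((F ∨ ¬¬F) ∨ T)
  →2  T ∧ ((F ∨ ¬¬F) ∨ T)
  →3  (F ∨ ¬¬F) ∨ T
  →4  T

Term B:
  start: ((((F ∧ F) ∨ (T ∨ F)) ∧ ¬F) ∧ F) ∨ ¬((F ∧ ¬T) ∧ ¬(F ∧ T))
  →1  F ∨ ¬((F ∧ ¬T) ∧ ¬(F ∧ T))
  →2  ¬((F ∧ ¬T) ∧ ¬(F ∧ T))
  →3  ¬(F ∧ ¬T) ∨ ¬¬(F ∧ T)
  →4  (¬F ∨ ¬¬T) ∨ ¬¬(F ∧ T)
  →5  (T ∨ ¬¬T) ∨ ¬¬(F ∧ T)
  →6  T ∨ ¬¬(F ∧ T)
  →7  T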